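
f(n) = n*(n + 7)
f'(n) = 2*n + 7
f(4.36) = 49.53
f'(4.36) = 15.72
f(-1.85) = -9.53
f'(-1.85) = 3.30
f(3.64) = 38.73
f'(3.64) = 14.28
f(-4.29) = -11.63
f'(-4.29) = -1.58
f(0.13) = 0.93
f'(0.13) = 7.26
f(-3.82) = -12.15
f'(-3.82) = -0.64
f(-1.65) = -8.83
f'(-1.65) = 3.70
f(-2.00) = -10.00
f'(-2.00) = 3.00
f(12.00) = 228.00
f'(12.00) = 31.00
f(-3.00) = -12.00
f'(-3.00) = 1.00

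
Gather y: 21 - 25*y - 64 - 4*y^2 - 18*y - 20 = -4*y^2 - 43*y - 63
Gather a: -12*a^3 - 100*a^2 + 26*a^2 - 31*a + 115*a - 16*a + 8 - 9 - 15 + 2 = -12*a^3 - 74*a^2 + 68*a - 14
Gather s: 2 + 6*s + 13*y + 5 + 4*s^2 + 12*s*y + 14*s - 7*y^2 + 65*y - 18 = 4*s^2 + s*(12*y + 20) - 7*y^2 + 78*y - 11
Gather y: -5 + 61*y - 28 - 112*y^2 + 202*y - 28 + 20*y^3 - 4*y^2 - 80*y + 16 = 20*y^3 - 116*y^2 + 183*y - 45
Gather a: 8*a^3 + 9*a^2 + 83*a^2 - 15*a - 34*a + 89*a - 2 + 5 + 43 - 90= 8*a^3 + 92*a^2 + 40*a - 44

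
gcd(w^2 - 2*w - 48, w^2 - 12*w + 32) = w - 8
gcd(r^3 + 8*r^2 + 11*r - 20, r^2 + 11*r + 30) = r + 5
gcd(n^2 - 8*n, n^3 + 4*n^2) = n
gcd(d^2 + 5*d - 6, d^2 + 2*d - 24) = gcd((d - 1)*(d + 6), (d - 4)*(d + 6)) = d + 6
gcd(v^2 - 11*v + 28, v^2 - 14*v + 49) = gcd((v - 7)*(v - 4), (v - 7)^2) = v - 7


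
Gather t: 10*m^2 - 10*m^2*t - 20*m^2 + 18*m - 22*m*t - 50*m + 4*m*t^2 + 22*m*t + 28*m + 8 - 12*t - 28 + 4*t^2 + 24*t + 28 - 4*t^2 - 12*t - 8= -10*m^2*t - 10*m^2 + 4*m*t^2 - 4*m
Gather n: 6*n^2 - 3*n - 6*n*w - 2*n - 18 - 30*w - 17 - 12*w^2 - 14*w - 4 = 6*n^2 + n*(-6*w - 5) - 12*w^2 - 44*w - 39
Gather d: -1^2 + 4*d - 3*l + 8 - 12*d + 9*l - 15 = -8*d + 6*l - 8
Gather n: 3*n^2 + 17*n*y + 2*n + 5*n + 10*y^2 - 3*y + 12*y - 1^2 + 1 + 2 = 3*n^2 + n*(17*y + 7) + 10*y^2 + 9*y + 2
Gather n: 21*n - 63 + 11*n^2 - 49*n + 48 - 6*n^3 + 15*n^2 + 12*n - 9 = -6*n^3 + 26*n^2 - 16*n - 24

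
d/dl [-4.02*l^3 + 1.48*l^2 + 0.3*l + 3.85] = -12.06*l^2 + 2.96*l + 0.3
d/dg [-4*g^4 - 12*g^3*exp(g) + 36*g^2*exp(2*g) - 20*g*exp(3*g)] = -12*g^3*exp(g) - 16*g^3 + 72*g^2*exp(2*g) - 36*g^2*exp(g) - 60*g*exp(3*g) + 72*g*exp(2*g) - 20*exp(3*g)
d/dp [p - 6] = 1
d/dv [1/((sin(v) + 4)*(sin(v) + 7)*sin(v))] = (-22*sin(v) + 3*cos(v)^2 - 31)*cos(v)/((sin(v) + 4)^2*(sin(v) + 7)^2*sin(v)^2)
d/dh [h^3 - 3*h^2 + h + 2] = 3*h^2 - 6*h + 1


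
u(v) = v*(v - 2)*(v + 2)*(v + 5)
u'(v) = v*(v - 2)*(v + 2) + v*(v - 2)*(v + 5) + v*(v + 2)*(v + 5) + (v - 2)*(v + 2)*(v + 5) = 4*v^3 + 15*v^2 - 8*v - 20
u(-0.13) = 2.52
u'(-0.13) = -18.72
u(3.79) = 345.27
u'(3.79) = 382.90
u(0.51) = -10.51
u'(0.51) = -19.65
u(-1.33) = 10.89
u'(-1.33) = 7.76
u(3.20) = 163.74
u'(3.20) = 239.07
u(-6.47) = 360.09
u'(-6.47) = -423.69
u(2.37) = 28.24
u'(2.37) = 98.54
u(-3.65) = -45.94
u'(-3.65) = 14.53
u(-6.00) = 192.00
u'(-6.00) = -296.00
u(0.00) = 0.00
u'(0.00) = -20.00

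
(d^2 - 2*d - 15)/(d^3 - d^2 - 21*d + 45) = (d^2 - 2*d - 15)/(d^3 - d^2 - 21*d + 45)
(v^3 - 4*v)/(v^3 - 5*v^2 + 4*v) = (v^2 - 4)/(v^2 - 5*v + 4)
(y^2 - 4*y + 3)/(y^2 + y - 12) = (y - 1)/(y + 4)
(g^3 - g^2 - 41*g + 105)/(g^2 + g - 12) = (g^2 + 2*g - 35)/(g + 4)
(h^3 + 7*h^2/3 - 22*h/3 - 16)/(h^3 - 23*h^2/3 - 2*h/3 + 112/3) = (h + 3)/(h - 7)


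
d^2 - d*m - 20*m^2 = (d - 5*m)*(d + 4*m)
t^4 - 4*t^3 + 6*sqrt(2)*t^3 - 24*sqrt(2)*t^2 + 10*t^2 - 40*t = t*(t - 4)*(t + sqrt(2))*(t + 5*sqrt(2))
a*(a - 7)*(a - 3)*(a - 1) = a^4 - 11*a^3 + 31*a^2 - 21*a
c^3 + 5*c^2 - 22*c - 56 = (c - 4)*(c + 2)*(c + 7)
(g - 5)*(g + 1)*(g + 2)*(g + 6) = g^4 + 4*g^3 - 25*g^2 - 88*g - 60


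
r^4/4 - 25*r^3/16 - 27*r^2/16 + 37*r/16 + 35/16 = (r/2 + 1/2)^2*(r - 7)*(r - 5/4)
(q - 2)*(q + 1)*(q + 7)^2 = q^4 + 13*q^3 + 33*q^2 - 77*q - 98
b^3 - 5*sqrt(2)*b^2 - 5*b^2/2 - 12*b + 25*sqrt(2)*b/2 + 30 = (b - 5/2)*(b - 6*sqrt(2))*(b + sqrt(2))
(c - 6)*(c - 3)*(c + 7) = c^3 - 2*c^2 - 45*c + 126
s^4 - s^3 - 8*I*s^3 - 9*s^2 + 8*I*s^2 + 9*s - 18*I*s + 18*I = (s - 1)*(s - 6*I)*(s - 3*I)*(s + I)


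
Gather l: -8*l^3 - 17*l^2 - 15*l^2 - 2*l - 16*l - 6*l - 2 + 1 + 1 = -8*l^3 - 32*l^2 - 24*l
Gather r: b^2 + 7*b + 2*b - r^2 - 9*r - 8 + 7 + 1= b^2 + 9*b - r^2 - 9*r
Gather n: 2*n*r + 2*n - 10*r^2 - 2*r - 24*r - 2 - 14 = n*(2*r + 2) - 10*r^2 - 26*r - 16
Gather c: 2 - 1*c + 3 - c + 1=6 - 2*c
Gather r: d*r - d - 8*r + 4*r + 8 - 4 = -d + r*(d - 4) + 4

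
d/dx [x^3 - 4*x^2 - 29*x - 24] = 3*x^2 - 8*x - 29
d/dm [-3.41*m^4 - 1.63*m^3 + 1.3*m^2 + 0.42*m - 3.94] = -13.64*m^3 - 4.89*m^2 + 2.6*m + 0.42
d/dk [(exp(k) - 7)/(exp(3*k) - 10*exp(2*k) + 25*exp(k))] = (-2*exp(2*k) + 21*exp(k) - 35)*exp(-k)/(exp(3*k) - 15*exp(2*k) + 75*exp(k) - 125)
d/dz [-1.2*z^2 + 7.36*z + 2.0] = 7.36 - 2.4*z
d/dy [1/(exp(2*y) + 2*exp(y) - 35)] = -2*(exp(y) + 1)*exp(y)/(exp(2*y) + 2*exp(y) - 35)^2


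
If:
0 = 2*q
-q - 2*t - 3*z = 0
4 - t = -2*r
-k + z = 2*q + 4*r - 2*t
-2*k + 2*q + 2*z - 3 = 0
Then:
No Solution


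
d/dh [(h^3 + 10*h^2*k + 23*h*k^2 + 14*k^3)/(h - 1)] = (2*h^3 + 10*h^2*k - 3*h^2 - 20*h*k - 14*k^3 - 23*k^2)/(h^2 - 2*h + 1)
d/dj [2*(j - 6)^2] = 4*j - 24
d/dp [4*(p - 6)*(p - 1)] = 8*p - 28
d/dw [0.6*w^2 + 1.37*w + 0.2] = 1.2*w + 1.37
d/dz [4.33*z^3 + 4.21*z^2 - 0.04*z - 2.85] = 12.99*z^2 + 8.42*z - 0.04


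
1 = 1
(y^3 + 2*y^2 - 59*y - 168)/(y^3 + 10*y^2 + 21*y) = (y - 8)/y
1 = 1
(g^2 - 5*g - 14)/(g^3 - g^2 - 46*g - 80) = (g - 7)/(g^2 - 3*g - 40)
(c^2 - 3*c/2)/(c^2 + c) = (c - 3/2)/(c + 1)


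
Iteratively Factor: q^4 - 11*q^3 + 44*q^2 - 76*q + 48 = (q - 2)*(q^3 - 9*q^2 + 26*q - 24) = (q - 3)*(q - 2)*(q^2 - 6*q + 8) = (q - 4)*(q - 3)*(q - 2)*(q - 2)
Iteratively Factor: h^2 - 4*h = (h)*(h - 4)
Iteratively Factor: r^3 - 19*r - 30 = (r + 3)*(r^2 - 3*r - 10) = (r + 2)*(r + 3)*(r - 5)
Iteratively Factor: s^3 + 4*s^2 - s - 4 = (s + 4)*(s^2 - 1) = (s + 1)*(s + 4)*(s - 1)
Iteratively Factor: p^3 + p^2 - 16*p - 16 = (p + 1)*(p^2 - 16) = (p - 4)*(p + 1)*(p + 4)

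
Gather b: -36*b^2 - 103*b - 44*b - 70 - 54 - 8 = -36*b^2 - 147*b - 132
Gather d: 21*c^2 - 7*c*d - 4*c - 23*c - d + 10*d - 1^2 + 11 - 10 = 21*c^2 - 27*c + d*(9 - 7*c)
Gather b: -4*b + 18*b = 14*b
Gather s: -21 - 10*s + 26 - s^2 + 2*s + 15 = -s^2 - 8*s + 20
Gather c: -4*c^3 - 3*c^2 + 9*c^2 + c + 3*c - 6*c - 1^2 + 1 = -4*c^3 + 6*c^2 - 2*c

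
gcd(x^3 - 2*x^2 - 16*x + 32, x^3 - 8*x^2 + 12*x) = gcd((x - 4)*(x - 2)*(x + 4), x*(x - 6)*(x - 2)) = x - 2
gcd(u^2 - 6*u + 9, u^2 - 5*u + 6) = u - 3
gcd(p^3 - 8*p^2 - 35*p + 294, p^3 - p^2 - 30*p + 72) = p + 6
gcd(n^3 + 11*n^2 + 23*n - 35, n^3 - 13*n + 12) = n - 1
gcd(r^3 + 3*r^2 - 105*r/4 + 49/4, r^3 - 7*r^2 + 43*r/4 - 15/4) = r - 1/2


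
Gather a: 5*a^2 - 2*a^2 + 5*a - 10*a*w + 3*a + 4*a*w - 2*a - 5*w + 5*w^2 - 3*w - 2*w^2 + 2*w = 3*a^2 + a*(6 - 6*w) + 3*w^2 - 6*w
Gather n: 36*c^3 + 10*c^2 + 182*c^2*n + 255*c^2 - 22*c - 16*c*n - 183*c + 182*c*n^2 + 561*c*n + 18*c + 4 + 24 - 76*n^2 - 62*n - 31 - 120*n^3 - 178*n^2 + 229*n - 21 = 36*c^3 + 265*c^2 - 187*c - 120*n^3 + n^2*(182*c - 254) + n*(182*c^2 + 545*c + 167) - 24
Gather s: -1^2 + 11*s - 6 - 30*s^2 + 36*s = -30*s^2 + 47*s - 7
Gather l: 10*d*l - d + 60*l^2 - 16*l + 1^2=-d + 60*l^2 + l*(10*d - 16) + 1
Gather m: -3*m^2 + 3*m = -3*m^2 + 3*m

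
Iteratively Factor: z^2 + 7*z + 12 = (z + 3)*(z + 4)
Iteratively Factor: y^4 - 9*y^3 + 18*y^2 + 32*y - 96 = (y - 4)*(y^3 - 5*y^2 - 2*y + 24) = (y - 4)^2*(y^2 - y - 6) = (y - 4)^2*(y - 3)*(y + 2)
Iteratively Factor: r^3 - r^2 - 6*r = (r - 3)*(r^2 + 2*r) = (r - 3)*(r + 2)*(r)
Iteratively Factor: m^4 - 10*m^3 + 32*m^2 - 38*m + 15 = (m - 1)*(m^3 - 9*m^2 + 23*m - 15) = (m - 1)^2*(m^2 - 8*m + 15) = (m - 5)*(m - 1)^2*(m - 3)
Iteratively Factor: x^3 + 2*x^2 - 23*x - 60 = (x + 3)*(x^2 - x - 20) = (x - 5)*(x + 3)*(x + 4)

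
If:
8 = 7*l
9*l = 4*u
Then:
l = 8/7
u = 18/7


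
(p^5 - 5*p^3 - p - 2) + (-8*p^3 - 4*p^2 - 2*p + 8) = p^5 - 13*p^3 - 4*p^2 - 3*p + 6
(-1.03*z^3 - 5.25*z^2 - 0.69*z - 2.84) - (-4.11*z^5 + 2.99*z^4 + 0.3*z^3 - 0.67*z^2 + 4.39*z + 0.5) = 4.11*z^5 - 2.99*z^4 - 1.33*z^3 - 4.58*z^2 - 5.08*z - 3.34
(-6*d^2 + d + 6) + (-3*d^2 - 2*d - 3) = -9*d^2 - d + 3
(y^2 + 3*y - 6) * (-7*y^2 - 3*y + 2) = -7*y^4 - 24*y^3 + 35*y^2 + 24*y - 12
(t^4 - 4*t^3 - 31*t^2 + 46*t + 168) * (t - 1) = t^5 - 5*t^4 - 27*t^3 + 77*t^2 + 122*t - 168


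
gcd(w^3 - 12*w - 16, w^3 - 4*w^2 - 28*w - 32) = w^2 + 4*w + 4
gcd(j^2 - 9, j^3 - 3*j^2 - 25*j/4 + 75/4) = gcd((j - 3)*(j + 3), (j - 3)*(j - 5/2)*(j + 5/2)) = j - 3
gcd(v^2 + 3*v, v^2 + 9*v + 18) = v + 3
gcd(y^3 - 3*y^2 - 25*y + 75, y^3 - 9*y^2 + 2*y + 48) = y - 3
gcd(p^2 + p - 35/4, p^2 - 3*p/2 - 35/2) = p + 7/2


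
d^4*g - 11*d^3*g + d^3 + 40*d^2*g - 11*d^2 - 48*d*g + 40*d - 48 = (d - 4)^2*(d - 3)*(d*g + 1)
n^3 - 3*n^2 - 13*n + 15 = (n - 5)*(n - 1)*(n + 3)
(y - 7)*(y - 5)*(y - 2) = y^3 - 14*y^2 + 59*y - 70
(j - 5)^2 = j^2 - 10*j + 25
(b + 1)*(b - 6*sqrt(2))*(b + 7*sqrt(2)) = b^3 + b^2 + sqrt(2)*b^2 - 84*b + sqrt(2)*b - 84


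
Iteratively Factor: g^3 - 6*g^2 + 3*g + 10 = (g + 1)*(g^2 - 7*g + 10) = (g - 5)*(g + 1)*(g - 2)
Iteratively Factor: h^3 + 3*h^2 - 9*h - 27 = (h + 3)*(h^2 - 9) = (h + 3)^2*(h - 3)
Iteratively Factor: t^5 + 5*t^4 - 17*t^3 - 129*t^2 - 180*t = (t + 4)*(t^4 + t^3 - 21*t^2 - 45*t) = (t + 3)*(t + 4)*(t^3 - 2*t^2 - 15*t) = t*(t + 3)*(t + 4)*(t^2 - 2*t - 15) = t*(t - 5)*(t + 3)*(t + 4)*(t + 3)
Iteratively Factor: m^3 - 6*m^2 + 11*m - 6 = (m - 1)*(m^2 - 5*m + 6) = (m - 2)*(m - 1)*(m - 3)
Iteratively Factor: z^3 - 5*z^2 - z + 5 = (z + 1)*(z^2 - 6*z + 5) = (z - 1)*(z + 1)*(z - 5)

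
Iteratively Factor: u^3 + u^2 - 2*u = (u + 2)*(u^2 - u) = (u - 1)*(u + 2)*(u)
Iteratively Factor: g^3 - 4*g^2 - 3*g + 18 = (g - 3)*(g^2 - g - 6) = (g - 3)^2*(g + 2)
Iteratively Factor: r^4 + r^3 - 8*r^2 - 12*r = (r - 3)*(r^3 + 4*r^2 + 4*r) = (r - 3)*(r + 2)*(r^2 + 2*r) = (r - 3)*(r + 2)^2*(r)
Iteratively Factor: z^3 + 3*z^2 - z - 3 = (z - 1)*(z^2 + 4*z + 3) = (z - 1)*(z + 3)*(z + 1)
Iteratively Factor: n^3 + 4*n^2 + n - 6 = (n + 3)*(n^2 + n - 2) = (n - 1)*(n + 3)*(n + 2)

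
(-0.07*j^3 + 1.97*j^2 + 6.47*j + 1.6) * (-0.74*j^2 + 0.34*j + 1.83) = 0.0518*j^5 - 1.4816*j^4 - 4.2461*j^3 + 4.6209*j^2 + 12.3841*j + 2.928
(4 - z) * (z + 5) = -z^2 - z + 20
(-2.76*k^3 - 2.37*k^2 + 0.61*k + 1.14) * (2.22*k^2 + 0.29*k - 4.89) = -6.1272*k^5 - 6.0618*k^4 + 14.1633*k^3 + 14.297*k^2 - 2.6523*k - 5.5746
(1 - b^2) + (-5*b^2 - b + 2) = -6*b^2 - b + 3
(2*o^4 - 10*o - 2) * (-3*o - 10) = -6*o^5 - 20*o^4 + 30*o^2 + 106*o + 20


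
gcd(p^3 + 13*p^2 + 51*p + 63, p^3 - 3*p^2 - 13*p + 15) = p + 3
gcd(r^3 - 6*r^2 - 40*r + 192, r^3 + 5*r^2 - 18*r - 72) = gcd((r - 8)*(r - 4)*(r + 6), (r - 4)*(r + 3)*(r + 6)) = r^2 + 2*r - 24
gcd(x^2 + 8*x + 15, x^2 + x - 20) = x + 5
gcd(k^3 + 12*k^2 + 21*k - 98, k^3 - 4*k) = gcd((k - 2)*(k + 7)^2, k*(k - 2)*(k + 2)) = k - 2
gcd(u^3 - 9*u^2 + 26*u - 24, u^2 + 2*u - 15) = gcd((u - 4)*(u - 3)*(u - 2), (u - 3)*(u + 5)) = u - 3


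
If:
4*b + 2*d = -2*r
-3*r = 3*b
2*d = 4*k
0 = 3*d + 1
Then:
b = 1/3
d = -1/3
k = -1/6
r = -1/3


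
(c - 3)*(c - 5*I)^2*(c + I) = c^4 - 3*c^3 - 9*I*c^3 - 15*c^2 + 27*I*c^2 + 45*c - 25*I*c + 75*I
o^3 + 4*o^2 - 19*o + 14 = (o - 2)*(o - 1)*(o + 7)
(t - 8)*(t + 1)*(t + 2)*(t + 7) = t^4 + 2*t^3 - 57*t^2 - 170*t - 112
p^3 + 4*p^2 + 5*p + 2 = (p + 1)^2*(p + 2)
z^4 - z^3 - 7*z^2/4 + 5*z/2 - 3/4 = (z - 1)^2*(z - 1/2)*(z + 3/2)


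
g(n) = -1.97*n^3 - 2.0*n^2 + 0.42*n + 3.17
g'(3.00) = -64.77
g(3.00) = -66.76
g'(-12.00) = -802.62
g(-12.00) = 3114.29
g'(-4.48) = -100.28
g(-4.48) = 138.28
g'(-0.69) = 0.37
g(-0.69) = 2.58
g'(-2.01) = -15.42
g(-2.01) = 10.24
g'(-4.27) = -90.26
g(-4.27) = 118.28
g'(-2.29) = -21.41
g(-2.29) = 15.38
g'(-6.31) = -209.65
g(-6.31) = 415.83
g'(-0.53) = 0.88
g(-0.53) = 2.68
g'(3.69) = -94.81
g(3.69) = -121.49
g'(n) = -5.91*n^2 - 4.0*n + 0.42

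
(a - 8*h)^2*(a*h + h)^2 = a^4*h^2 - 16*a^3*h^3 + 2*a^3*h^2 + 64*a^2*h^4 - 32*a^2*h^3 + a^2*h^2 + 128*a*h^4 - 16*a*h^3 + 64*h^4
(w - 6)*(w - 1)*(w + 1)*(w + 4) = w^4 - 2*w^3 - 25*w^2 + 2*w + 24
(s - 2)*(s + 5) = s^2 + 3*s - 10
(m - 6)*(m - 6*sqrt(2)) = m^2 - 6*sqrt(2)*m - 6*m + 36*sqrt(2)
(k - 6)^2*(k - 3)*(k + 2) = k^4 - 13*k^3 + 42*k^2 + 36*k - 216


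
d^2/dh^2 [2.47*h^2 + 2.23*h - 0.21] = 4.94000000000000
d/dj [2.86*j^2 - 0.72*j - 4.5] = 5.72*j - 0.72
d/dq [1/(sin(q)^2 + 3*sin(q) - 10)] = -(2*sin(q) + 3)*cos(q)/(sin(q)^2 + 3*sin(q) - 10)^2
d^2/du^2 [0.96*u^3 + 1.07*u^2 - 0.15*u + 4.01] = 5.76*u + 2.14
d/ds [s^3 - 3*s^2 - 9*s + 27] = 3*s^2 - 6*s - 9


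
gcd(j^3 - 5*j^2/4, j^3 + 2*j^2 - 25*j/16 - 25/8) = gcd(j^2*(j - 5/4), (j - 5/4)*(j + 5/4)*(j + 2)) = j - 5/4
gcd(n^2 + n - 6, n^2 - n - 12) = n + 3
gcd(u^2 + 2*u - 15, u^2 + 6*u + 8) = 1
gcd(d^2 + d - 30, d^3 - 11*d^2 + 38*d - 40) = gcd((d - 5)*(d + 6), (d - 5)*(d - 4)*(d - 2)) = d - 5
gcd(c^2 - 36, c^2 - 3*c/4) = 1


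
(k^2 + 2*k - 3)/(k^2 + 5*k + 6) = (k - 1)/(k + 2)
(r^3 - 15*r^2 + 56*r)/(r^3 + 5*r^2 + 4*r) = (r^2 - 15*r + 56)/(r^2 + 5*r + 4)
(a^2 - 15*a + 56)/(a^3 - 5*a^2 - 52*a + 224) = (a - 7)/(a^2 + 3*a - 28)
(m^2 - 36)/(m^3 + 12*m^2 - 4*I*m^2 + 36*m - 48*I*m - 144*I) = (m - 6)/(m^2 + m*(6 - 4*I) - 24*I)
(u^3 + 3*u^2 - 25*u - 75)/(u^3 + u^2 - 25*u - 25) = (u + 3)/(u + 1)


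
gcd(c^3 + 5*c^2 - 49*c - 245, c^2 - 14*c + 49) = c - 7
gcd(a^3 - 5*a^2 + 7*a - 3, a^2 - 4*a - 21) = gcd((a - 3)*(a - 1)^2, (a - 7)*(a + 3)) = 1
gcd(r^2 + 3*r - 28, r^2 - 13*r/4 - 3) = r - 4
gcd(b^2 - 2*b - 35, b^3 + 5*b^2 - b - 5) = b + 5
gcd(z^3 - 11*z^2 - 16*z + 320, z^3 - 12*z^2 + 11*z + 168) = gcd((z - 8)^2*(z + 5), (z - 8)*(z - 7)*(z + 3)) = z - 8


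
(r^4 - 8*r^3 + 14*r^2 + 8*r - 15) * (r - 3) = r^5 - 11*r^4 + 38*r^3 - 34*r^2 - 39*r + 45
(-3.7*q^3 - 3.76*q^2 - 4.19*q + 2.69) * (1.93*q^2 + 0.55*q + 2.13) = -7.141*q^5 - 9.2918*q^4 - 18.0357*q^3 - 5.1216*q^2 - 7.4452*q + 5.7297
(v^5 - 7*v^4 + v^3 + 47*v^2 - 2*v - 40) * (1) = v^5 - 7*v^4 + v^3 + 47*v^2 - 2*v - 40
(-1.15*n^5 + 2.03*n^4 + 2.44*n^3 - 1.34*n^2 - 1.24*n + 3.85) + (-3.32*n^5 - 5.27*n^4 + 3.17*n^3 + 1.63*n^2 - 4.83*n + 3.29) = -4.47*n^5 - 3.24*n^4 + 5.61*n^3 + 0.29*n^2 - 6.07*n + 7.14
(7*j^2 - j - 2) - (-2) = 7*j^2 - j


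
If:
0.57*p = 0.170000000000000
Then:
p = 0.30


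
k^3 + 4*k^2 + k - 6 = (k - 1)*(k + 2)*(k + 3)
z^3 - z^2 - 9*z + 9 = (z - 3)*(z - 1)*(z + 3)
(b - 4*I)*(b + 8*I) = b^2 + 4*I*b + 32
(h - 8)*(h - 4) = h^2 - 12*h + 32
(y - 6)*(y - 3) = y^2 - 9*y + 18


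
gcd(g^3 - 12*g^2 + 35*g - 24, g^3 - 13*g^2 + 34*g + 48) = g - 8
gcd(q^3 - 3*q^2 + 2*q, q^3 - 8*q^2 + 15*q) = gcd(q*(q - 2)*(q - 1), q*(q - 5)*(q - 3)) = q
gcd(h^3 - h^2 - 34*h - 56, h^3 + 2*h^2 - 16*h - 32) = h^2 + 6*h + 8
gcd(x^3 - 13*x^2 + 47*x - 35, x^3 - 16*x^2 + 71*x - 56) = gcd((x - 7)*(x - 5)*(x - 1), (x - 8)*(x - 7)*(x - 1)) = x^2 - 8*x + 7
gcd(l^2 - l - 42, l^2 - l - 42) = l^2 - l - 42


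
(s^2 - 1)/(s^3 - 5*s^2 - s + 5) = 1/(s - 5)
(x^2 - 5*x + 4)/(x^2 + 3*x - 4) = (x - 4)/(x + 4)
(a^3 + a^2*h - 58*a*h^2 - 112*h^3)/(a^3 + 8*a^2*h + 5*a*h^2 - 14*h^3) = (a - 8*h)/(a - h)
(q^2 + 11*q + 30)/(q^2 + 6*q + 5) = (q + 6)/(q + 1)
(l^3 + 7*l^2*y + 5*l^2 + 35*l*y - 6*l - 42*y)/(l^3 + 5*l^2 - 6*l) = (l + 7*y)/l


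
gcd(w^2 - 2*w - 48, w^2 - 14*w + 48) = w - 8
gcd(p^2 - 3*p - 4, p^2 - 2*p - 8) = p - 4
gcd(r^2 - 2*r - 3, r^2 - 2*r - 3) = r^2 - 2*r - 3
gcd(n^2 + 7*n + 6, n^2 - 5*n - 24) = 1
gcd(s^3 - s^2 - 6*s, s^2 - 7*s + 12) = s - 3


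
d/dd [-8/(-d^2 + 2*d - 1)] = 16*(1 - d)/(d^2 - 2*d + 1)^2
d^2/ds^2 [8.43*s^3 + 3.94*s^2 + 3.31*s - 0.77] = 50.58*s + 7.88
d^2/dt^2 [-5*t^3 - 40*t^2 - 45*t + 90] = -30*t - 80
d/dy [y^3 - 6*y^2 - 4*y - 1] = 3*y^2 - 12*y - 4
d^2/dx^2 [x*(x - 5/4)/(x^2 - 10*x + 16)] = (35*x^3 - 192*x^2 + 240*x + 224)/(2*(x^6 - 30*x^5 + 348*x^4 - 1960*x^3 + 5568*x^2 - 7680*x + 4096))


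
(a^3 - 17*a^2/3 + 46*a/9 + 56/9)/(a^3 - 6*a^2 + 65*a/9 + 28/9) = (3*a + 2)/(3*a + 1)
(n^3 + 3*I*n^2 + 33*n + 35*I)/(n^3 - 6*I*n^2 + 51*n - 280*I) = (n + I)/(n - 8*I)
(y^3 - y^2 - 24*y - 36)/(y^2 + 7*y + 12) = (y^2 - 4*y - 12)/(y + 4)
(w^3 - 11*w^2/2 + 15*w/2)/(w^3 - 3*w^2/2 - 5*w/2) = (w - 3)/(w + 1)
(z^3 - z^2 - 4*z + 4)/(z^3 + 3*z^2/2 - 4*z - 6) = 2*(z - 1)/(2*z + 3)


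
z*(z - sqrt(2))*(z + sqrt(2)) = z^3 - 2*z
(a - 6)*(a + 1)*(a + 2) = a^3 - 3*a^2 - 16*a - 12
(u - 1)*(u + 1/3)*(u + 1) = u^3 + u^2/3 - u - 1/3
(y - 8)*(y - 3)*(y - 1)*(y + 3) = y^4 - 9*y^3 - y^2 + 81*y - 72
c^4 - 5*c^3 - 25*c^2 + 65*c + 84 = (c - 7)*(c - 3)*(c + 1)*(c + 4)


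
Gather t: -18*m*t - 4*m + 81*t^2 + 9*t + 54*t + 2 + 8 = -4*m + 81*t^2 + t*(63 - 18*m) + 10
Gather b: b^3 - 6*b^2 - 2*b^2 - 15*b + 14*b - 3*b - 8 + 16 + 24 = b^3 - 8*b^2 - 4*b + 32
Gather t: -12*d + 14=14 - 12*d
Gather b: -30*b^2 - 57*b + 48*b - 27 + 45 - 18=-30*b^2 - 9*b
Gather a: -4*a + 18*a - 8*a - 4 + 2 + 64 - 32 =6*a + 30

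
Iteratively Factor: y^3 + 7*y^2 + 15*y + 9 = (y + 3)*(y^2 + 4*y + 3) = (y + 3)^2*(y + 1)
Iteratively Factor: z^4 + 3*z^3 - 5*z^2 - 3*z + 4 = (z + 4)*(z^3 - z^2 - z + 1) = (z + 1)*(z + 4)*(z^2 - 2*z + 1) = (z - 1)*(z + 1)*(z + 4)*(z - 1)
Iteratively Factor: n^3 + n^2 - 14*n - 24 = (n + 2)*(n^2 - n - 12) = (n + 2)*(n + 3)*(n - 4)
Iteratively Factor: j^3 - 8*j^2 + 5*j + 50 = (j - 5)*(j^2 - 3*j - 10) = (j - 5)*(j + 2)*(j - 5)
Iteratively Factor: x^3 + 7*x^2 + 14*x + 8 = (x + 4)*(x^2 + 3*x + 2) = (x + 1)*(x + 4)*(x + 2)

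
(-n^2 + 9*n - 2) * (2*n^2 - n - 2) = -2*n^4 + 19*n^3 - 11*n^2 - 16*n + 4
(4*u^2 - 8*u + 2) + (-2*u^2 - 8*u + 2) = 2*u^2 - 16*u + 4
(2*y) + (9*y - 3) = 11*y - 3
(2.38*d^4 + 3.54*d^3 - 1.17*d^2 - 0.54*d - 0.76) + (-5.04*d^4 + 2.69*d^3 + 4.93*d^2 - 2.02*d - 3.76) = -2.66*d^4 + 6.23*d^3 + 3.76*d^2 - 2.56*d - 4.52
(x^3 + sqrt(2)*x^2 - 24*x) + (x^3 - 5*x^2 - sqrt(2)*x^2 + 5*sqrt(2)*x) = 2*x^3 - 5*x^2 - 24*x + 5*sqrt(2)*x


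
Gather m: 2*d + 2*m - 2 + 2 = 2*d + 2*m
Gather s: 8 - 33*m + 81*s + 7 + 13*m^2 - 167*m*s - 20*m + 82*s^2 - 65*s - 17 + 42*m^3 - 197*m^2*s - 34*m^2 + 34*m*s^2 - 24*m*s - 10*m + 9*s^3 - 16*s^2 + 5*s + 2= 42*m^3 - 21*m^2 - 63*m + 9*s^3 + s^2*(34*m + 66) + s*(-197*m^2 - 191*m + 21)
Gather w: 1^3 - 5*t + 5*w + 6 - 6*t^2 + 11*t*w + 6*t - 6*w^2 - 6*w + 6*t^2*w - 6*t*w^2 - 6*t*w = -6*t^2 + t + w^2*(-6*t - 6) + w*(6*t^2 + 5*t - 1) + 7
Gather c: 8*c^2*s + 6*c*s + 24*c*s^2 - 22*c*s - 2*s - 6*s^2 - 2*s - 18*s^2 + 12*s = 8*c^2*s + c*(24*s^2 - 16*s) - 24*s^2 + 8*s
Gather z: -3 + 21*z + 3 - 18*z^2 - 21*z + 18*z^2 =0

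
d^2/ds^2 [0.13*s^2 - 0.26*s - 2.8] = 0.260000000000000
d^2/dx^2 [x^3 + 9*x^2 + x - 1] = 6*x + 18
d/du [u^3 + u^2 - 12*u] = 3*u^2 + 2*u - 12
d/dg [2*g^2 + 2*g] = 4*g + 2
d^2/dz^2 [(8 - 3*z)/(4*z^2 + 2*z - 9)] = 4*(-2*(3*z - 8)*(4*z + 1)^2 + (18*z - 13)*(4*z^2 + 2*z - 9))/(4*z^2 + 2*z - 9)^3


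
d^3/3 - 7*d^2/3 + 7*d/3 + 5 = (d/3 + 1/3)*(d - 5)*(d - 3)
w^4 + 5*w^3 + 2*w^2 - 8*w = w*(w - 1)*(w + 2)*(w + 4)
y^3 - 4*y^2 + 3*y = y*(y - 3)*(y - 1)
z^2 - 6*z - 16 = (z - 8)*(z + 2)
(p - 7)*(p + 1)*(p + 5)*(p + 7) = p^4 + 6*p^3 - 44*p^2 - 294*p - 245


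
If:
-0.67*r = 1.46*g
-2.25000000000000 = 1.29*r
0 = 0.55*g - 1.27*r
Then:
No Solution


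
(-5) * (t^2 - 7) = 35 - 5*t^2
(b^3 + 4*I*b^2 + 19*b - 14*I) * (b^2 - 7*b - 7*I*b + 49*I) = b^5 - 7*b^4 - 3*I*b^4 + 47*b^3 + 21*I*b^3 - 329*b^2 - 147*I*b^2 - 98*b + 1029*I*b + 686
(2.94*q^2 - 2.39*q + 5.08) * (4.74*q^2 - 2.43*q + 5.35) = 13.9356*q^4 - 18.4728*q^3 + 45.6159*q^2 - 25.1309*q + 27.178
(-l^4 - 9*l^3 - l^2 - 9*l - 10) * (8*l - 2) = -8*l^5 - 70*l^4 + 10*l^3 - 70*l^2 - 62*l + 20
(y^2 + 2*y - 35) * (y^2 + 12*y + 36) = y^4 + 14*y^3 + 25*y^2 - 348*y - 1260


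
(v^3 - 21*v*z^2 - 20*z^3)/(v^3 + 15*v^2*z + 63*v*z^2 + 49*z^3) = (v^2 - v*z - 20*z^2)/(v^2 + 14*v*z + 49*z^2)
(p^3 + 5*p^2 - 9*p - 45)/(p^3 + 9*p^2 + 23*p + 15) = (p - 3)/(p + 1)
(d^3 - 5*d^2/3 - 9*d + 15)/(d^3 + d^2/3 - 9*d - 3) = (3*d - 5)/(3*d + 1)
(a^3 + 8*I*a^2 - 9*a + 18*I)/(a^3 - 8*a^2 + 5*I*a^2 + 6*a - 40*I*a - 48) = (a + 3*I)/(a - 8)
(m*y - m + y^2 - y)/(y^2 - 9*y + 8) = (m + y)/(y - 8)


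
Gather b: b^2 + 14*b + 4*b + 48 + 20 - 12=b^2 + 18*b + 56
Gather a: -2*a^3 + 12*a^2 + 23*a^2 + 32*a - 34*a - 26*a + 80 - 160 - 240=-2*a^3 + 35*a^2 - 28*a - 320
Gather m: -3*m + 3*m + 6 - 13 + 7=0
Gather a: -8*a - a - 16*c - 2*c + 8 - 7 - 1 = -9*a - 18*c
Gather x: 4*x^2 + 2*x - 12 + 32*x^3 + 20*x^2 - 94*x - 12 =32*x^3 + 24*x^2 - 92*x - 24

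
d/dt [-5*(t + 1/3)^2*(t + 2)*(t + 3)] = -20*t^3 - 85*t^2 - 850*t/9 - 205/9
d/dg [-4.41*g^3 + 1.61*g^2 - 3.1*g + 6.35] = -13.23*g^2 + 3.22*g - 3.1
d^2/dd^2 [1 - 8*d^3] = -48*d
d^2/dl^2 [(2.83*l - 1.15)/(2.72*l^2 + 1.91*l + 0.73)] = ((2.83*l - 1.15)*(5.44*l + 1.91)*(10.88*l + 3.82) - (46.1856*l + 4.5546)*(2.72*l^2 + 1.91*l + 0.73))/(2.72*l^2 + 1.91*l + 0.73)^3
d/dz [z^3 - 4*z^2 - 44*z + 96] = 3*z^2 - 8*z - 44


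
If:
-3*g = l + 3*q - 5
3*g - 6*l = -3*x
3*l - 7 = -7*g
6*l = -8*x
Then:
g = 77/89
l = 28/89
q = 62/89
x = -21/89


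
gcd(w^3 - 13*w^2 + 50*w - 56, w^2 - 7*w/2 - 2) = w - 4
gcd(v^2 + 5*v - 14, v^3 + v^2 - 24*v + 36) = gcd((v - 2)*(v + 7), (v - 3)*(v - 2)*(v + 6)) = v - 2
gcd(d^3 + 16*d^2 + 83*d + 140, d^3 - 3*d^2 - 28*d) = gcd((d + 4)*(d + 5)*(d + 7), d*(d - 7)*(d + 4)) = d + 4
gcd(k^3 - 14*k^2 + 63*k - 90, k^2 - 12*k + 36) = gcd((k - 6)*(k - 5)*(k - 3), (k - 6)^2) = k - 6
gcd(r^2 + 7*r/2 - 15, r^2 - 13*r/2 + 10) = r - 5/2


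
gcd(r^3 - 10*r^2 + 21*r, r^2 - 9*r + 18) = r - 3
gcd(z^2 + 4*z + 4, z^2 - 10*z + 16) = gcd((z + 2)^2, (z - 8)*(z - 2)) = 1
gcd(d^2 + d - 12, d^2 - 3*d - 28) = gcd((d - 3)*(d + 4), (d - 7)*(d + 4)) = d + 4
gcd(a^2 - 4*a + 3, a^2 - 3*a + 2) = a - 1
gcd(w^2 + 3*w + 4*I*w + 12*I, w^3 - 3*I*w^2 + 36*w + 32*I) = w + 4*I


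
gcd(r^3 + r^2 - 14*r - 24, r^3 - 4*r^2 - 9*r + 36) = r^2 - r - 12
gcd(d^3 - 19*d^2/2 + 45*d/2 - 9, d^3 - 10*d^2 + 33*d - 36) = d - 3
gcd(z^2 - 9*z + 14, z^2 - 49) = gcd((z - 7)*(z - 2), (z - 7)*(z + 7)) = z - 7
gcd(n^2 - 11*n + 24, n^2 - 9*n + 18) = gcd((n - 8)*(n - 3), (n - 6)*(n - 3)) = n - 3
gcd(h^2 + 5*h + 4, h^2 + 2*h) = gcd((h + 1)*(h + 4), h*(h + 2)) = 1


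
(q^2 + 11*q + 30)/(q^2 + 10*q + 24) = (q + 5)/(q + 4)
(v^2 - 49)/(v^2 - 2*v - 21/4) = 4*(49 - v^2)/(-4*v^2 + 8*v + 21)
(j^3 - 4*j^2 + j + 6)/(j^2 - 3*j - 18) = (-j^3 + 4*j^2 - j - 6)/(-j^2 + 3*j + 18)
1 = 1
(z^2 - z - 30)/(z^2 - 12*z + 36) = (z + 5)/(z - 6)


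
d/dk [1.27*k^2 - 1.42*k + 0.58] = 2.54*k - 1.42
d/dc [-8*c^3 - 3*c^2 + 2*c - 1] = -24*c^2 - 6*c + 2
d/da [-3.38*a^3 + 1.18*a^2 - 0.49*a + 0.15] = -10.14*a^2 + 2.36*a - 0.49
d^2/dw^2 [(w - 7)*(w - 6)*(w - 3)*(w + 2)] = 12*w^2 - 84*w + 98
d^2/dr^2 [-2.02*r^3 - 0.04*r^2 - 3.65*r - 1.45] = -12.12*r - 0.08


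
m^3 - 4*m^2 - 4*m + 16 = (m - 4)*(m - 2)*(m + 2)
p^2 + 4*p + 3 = (p + 1)*(p + 3)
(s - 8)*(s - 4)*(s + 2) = s^3 - 10*s^2 + 8*s + 64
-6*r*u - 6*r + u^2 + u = (-6*r + u)*(u + 1)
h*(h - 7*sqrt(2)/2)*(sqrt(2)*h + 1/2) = sqrt(2)*h^3 - 13*h^2/2 - 7*sqrt(2)*h/4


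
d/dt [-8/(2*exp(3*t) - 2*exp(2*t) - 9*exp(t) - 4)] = (48*exp(2*t) - 32*exp(t) - 72)*exp(t)/(-2*exp(3*t) + 2*exp(2*t) + 9*exp(t) + 4)^2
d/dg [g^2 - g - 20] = 2*g - 1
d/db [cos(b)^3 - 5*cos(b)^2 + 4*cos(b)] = (-3*cos(b)^2 + 10*cos(b) - 4)*sin(b)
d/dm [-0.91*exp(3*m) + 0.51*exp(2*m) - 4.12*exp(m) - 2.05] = (-2.73*exp(2*m) + 1.02*exp(m) - 4.12)*exp(m)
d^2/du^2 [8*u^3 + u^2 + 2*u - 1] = 48*u + 2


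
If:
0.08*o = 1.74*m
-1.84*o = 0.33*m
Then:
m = 0.00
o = 0.00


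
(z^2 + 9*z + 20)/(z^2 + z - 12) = (z + 5)/(z - 3)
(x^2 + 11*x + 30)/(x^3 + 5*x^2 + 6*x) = (x^2 + 11*x + 30)/(x*(x^2 + 5*x + 6))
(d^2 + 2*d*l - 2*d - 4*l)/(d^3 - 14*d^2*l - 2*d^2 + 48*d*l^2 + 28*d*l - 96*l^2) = (d + 2*l)/(d^2 - 14*d*l + 48*l^2)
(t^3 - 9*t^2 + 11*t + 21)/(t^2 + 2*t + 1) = (t^2 - 10*t + 21)/(t + 1)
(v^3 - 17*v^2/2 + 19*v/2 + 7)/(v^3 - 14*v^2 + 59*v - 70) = (v + 1/2)/(v - 5)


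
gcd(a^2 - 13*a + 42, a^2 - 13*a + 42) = a^2 - 13*a + 42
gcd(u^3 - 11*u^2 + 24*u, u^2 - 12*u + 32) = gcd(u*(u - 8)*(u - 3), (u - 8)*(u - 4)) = u - 8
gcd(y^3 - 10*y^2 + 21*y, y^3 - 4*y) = y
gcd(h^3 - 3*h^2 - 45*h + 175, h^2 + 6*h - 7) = h + 7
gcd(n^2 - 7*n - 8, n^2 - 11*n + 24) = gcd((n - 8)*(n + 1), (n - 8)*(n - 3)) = n - 8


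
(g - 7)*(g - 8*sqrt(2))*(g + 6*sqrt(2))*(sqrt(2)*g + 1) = sqrt(2)*g^4 - 7*sqrt(2)*g^3 - 3*g^3 - 98*sqrt(2)*g^2 + 21*g^2 - 96*g + 686*sqrt(2)*g + 672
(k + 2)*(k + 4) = k^2 + 6*k + 8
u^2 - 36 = (u - 6)*(u + 6)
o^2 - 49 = (o - 7)*(o + 7)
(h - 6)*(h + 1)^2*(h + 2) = h^4 - 2*h^3 - 19*h^2 - 28*h - 12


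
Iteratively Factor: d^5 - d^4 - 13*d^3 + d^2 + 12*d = (d)*(d^4 - d^3 - 13*d^2 + d + 12) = d*(d + 3)*(d^3 - 4*d^2 - d + 4) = d*(d - 1)*(d + 3)*(d^2 - 3*d - 4) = d*(d - 4)*(d - 1)*(d + 3)*(d + 1)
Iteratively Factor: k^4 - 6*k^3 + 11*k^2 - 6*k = (k)*(k^3 - 6*k^2 + 11*k - 6) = k*(k - 2)*(k^2 - 4*k + 3) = k*(k - 3)*(k - 2)*(k - 1)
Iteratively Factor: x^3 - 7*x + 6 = (x - 2)*(x^2 + 2*x - 3) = (x - 2)*(x + 3)*(x - 1)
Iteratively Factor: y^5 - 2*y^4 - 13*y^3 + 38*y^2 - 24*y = (y + 4)*(y^4 - 6*y^3 + 11*y^2 - 6*y) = (y - 2)*(y + 4)*(y^3 - 4*y^2 + 3*y) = (y - 3)*(y - 2)*(y + 4)*(y^2 - y) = (y - 3)*(y - 2)*(y - 1)*(y + 4)*(y)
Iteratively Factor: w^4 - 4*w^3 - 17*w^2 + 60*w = (w + 4)*(w^3 - 8*w^2 + 15*w) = (w - 5)*(w + 4)*(w^2 - 3*w) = w*(w - 5)*(w + 4)*(w - 3)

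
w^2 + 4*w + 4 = (w + 2)^2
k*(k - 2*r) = k^2 - 2*k*r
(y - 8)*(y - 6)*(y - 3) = y^3 - 17*y^2 + 90*y - 144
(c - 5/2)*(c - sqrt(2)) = c^2 - 5*c/2 - sqrt(2)*c + 5*sqrt(2)/2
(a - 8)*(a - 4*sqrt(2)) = a^2 - 8*a - 4*sqrt(2)*a + 32*sqrt(2)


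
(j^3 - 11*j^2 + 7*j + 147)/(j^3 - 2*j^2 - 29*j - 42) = (j - 7)/(j + 2)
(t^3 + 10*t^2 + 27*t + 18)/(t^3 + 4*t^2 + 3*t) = (t + 6)/t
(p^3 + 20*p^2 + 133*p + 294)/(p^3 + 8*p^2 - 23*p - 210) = (p + 7)/(p - 5)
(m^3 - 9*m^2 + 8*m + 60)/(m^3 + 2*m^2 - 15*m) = (m^3 - 9*m^2 + 8*m + 60)/(m*(m^2 + 2*m - 15))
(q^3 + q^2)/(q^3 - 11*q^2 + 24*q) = q*(q + 1)/(q^2 - 11*q + 24)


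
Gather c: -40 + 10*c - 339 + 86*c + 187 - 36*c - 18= 60*c - 210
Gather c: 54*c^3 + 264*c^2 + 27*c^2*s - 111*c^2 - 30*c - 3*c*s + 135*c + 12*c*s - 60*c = 54*c^3 + c^2*(27*s + 153) + c*(9*s + 45)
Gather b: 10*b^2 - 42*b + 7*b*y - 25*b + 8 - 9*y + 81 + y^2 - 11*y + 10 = 10*b^2 + b*(7*y - 67) + y^2 - 20*y + 99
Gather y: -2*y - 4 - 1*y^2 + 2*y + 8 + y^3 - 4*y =y^3 - y^2 - 4*y + 4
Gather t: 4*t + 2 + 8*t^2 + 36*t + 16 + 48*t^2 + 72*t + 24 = 56*t^2 + 112*t + 42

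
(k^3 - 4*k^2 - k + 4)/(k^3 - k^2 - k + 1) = (k - 4)/(k - 1)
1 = 1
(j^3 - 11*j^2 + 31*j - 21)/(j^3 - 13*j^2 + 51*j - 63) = (j - 1)/(j - 3)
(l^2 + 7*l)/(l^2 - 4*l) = (l + 7)/(l - 4)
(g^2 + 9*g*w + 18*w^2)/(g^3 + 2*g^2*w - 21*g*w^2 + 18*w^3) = (g + 3*w)/(g^2 - 4*g*w + 3*w^2)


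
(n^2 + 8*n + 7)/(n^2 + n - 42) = (n + 1)/(n - 6)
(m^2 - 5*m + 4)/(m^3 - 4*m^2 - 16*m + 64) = (m - 1)/(m^2 - 16)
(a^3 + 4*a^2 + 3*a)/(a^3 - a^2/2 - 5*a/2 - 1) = 2*a*(a + 3)/(2*a^2 - 3*a - 2)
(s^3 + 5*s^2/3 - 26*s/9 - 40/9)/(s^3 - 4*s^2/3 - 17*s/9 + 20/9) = (s + 2)/(s - 1)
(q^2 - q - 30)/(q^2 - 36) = (q + 5)/(q + 6)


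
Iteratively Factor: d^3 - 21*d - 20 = (d - 5)*(d^2 + 5*d + 4) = (d - 5)*(d + 1)*(d + 4)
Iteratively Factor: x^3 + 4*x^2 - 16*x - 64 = (x + 4)*(x^2 - 16) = (x + 4)^2*(x - 4)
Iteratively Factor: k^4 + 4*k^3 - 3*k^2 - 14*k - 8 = (k + 4)*(k^3 - 3*k - 2) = (k - 2)*(k + 4)*(k^2 + 2*k + 1) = (k - 2)*(k + 1)*(k + 4)*(k + 1)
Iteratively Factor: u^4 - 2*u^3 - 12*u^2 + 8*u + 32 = (u + 2)*(u^3 - 4*u^2 - 4*u + 16) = (u + 2)^2*(u^2 - 6*u + 8) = (u - 4)*(u + 2)^2*(u - 2)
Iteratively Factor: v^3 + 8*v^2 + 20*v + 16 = (v + 2)*(v^2 + 6*v + 8) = (v + 2)*(v + 4)*(v + 2)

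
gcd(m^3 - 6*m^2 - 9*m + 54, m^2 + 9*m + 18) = m + 3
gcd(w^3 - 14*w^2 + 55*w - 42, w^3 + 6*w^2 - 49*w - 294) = w - 7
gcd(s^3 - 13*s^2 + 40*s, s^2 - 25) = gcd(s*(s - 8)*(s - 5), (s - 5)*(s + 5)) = s - 5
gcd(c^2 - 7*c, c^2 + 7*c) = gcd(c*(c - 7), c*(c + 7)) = c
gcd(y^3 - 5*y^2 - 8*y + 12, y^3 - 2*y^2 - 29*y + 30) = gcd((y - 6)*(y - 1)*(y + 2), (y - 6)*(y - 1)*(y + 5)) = y^2 - 7*y + 6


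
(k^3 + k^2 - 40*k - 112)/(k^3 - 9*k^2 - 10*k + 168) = (k + 4)/(k - 6)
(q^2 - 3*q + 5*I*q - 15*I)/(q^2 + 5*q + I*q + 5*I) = (q^2 + q*(-3 + 5*I) - 15*I)/(q^2 + q*(5 + I) + 5*I)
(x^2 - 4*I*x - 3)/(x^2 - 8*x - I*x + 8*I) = (x - 3*I)/(x - 8)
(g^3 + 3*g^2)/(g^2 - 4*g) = g*(g + 3)/(g - 4)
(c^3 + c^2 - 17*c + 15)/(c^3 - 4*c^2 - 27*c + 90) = (c - 1)/(c - 6)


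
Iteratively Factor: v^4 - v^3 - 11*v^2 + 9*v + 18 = (v - 2)*(v^3 + v^2 - 9*v - 9) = (v - 2)*(v + 1)*(v^2 - 9) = (v - 2)*(v + 1)*(v + 3)*(v - 3)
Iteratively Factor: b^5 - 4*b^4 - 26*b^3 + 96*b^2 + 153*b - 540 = (b - 3)*(b^4 - b^3 - 29*b^2 + 9*b + 180) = (b - 3)^2*(b^3 + 2*b^2 - 23*b - 60) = (b - 3)^2*(b + 4)*(b^2 - 2*b - 15) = (b - 3)^2*(b + 3)*(b + 4)*(b - 5)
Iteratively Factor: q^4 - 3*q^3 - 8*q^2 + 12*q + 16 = (q + 2)*(q^3 - 5*q^2 + 2*q + 8) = (q - 2)*(q + 2)*(q^2 - 3*q - 4) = (q - 2)*(q + 1)*(q + 2)*(q - 4)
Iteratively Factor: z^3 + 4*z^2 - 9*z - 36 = (z - 3)*(z^2 + 7*z + 12) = (z - 3)*(z + 3)*(z + 4)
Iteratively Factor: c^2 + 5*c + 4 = (c + 4)*(c + 1)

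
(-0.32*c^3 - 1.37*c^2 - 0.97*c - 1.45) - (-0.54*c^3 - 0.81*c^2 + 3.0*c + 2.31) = 0.22*c^3 - 0.56*c^2 - 3.97*c - 3.76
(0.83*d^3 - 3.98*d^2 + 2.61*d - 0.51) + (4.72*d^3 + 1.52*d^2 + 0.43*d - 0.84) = 5.55*d^3 - 2.46*d^2 + 3.04*d - 1.35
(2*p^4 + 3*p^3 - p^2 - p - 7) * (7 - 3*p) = -6*p^5 + 5*p^4 + 24*p^3 - 4*p^2 + 14*p - 49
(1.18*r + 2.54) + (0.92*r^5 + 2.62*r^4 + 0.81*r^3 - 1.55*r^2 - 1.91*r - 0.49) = 0.92*r^5 + 2.62*r^4 + 0.81*r^3 - 1.55*r^2 - 0.73*r + 2.05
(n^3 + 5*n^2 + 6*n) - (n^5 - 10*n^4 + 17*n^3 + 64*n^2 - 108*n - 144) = -n^5 + 10*n^4 - 16*n^3 - 59*n^2 + 114*n + 144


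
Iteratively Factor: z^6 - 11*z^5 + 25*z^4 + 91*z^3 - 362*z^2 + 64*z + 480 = (z - 2)*(z^5 - 9*z^4 + 7*z^3 + 105*z^2 - 152*z - 240) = (z - 2)*(z + 3)*(z^4 - 12*z^3 + 43*z^2 - 24*z - 80) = (z - 2)*(z + 1)*(z + 3)*(z^3 - 13*z^2 + 56*z - 80) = (z - 4)*(z - 2)*(z + 1)*(z + 3)*(z^2 - 9*z + 20) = (z - 5)*(z - 4)*(z - 2)*(z + 1)*(z + 3)*(z - 4)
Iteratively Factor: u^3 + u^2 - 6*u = (u)*(u^2 + u - 6) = u*(u - 2)*(u + 3)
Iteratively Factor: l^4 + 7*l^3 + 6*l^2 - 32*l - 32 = (l + 1)*(l^3 + 6*l^2 - 32) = (l - 2)*(l + 1)*(l^2 + 8*l + 16) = (l - 2)*(l + 1)*(l + 4)*(l + 4)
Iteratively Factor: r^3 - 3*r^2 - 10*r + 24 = (r + 3)*(r^2 - 6*r + 8) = (r - 4)*(r + 3)*(r - 2)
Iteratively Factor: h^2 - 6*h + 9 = (h - 3)*(h - 3)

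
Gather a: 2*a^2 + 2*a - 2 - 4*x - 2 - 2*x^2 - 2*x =2*a^2 + 2*a - 2*x^2 - 6*x - 4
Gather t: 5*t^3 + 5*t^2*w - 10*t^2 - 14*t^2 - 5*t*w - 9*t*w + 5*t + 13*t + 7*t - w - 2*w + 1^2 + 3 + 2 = 5*t^3 + t^2*(5*w - 24) + t*(25 - 14*w) - 3*w + 6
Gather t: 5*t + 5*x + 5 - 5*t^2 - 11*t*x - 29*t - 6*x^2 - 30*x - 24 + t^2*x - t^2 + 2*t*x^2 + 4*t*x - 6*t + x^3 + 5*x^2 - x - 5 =t^2*(x - 6) + t*(2*x^2 - 7*x - 30) + x^3 - x^2 - 26*x - 24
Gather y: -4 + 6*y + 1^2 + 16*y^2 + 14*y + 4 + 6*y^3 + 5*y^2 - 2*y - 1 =6*y^3 + 21*y^2 + 18*y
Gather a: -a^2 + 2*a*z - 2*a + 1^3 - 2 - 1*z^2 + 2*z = -a^2 + a*(2*z - 2) - z^2 + 2*z - 1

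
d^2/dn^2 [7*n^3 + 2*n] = 42*n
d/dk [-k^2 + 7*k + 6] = 7 - 2*k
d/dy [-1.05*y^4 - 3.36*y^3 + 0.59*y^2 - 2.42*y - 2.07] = -4.2*y^3 - 10.08*y^2 + 1.18*y - 2.42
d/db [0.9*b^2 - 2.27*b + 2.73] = 1.8*b - 2.27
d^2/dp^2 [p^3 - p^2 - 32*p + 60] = 6*p - 2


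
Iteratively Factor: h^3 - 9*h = (h - 3)*(h^2 + 3*h) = (h - 3)*(h + 3)*(h)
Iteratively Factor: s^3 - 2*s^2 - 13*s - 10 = (s + 1)*(s^2 - 3*s - 10) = (s - 5)*(s + 1)*(s + 2)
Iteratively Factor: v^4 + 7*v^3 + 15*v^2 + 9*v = (v + 1)*(v^3 + 6*v^2 + 9*v) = (v + 1)*(v + 3)*(v^2 + 3*v) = v*(v + 1)*(v + 3)*(v + 3)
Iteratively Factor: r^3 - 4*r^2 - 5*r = (r + 1)*(r^2 - 5*r) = r*(r + 1)*(r - 5)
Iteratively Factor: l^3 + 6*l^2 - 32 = (l - 2)*(l^2 + 8*l + 16) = (l - 2)*(l + 4)*(l + 4)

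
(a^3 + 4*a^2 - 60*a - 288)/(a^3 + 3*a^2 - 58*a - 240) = (a + 6)/(a + 5)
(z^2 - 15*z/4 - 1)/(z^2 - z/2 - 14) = (4*z + 1)/(2*(2*z + 7))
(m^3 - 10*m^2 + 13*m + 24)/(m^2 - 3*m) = m - 7 - 8/m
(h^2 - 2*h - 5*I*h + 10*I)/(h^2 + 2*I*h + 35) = (h - 2)/(h + 7*I)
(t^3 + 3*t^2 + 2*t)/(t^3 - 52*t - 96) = t*(t + 1)/(t^2 - 2*t - 48)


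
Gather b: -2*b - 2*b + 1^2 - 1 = -4*b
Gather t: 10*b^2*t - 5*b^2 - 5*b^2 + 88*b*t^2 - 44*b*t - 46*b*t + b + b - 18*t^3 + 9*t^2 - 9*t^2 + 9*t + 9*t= -10*b^2 + 88*b*t^2 + 2*b - 18*t^3 + t*(10*b^2 - 90*b + 18)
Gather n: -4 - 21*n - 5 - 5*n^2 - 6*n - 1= -5*n^2 - 27*n - 10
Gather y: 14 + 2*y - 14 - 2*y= 0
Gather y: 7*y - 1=7*y - 1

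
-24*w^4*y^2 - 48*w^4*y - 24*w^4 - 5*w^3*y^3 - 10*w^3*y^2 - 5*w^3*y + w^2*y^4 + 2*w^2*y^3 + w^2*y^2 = (-8*w + y)*(3*w + y)*(w*y + w)^2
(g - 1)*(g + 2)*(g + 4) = g^3 + 5*g^2 + 2*g - 8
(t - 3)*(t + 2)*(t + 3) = t^3 + 2*t^2 - 9*t - 18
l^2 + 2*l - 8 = (l - 2)*(l + 4)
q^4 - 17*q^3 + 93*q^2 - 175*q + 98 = (q - 7)^2*(q - 2)*(q - 1)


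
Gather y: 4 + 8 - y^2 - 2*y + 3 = -y^2 - 2*y + 15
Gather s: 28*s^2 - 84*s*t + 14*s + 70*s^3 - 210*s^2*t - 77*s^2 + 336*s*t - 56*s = 70*s^3 + s^2*(-210*t - 49) + s*(252*t - 42)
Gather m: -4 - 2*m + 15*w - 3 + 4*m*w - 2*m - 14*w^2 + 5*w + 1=m*(4*w - 4) - 14*w^2 + 20*w - 6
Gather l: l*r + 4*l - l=l*(r + 3)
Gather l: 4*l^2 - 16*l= 4*l^2 - 16*l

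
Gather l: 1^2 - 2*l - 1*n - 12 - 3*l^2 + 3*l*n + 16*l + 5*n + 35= -3*l^2 + l*(3*n + 14) + 4*n + 24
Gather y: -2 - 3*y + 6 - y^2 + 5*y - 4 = -y^2 + 2*y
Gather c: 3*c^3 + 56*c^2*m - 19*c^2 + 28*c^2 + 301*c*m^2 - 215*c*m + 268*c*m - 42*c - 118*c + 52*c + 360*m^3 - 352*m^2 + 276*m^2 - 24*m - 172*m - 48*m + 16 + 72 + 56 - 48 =3*c^3 + c^2*(56*m + 9) + c*(301*m^2 + 53*m - 108) + 360*m^3 - 76*m^2 - 244*m + 96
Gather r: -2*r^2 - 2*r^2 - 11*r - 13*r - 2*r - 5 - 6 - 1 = -4*r^2 - 26*r - 12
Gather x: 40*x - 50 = 40*x - 50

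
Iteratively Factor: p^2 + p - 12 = (p - 3)*(p + 4)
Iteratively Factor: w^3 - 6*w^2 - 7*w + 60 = (w - 4)*(w^2 - 2*w - 15) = (w - 4)*(w + 3)*(w - 5)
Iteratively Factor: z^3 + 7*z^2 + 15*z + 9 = (z + 3)*(z^2 + 4*z + 3) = (z + 3)^2*(z + 1)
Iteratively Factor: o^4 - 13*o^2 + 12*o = (o + 4)*(o^3 - 4*o^2 + 3*o) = o*(o + 4)*(o^2 - 4*o + 3) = o*(o - 1)*(o + 4)*(o - 3)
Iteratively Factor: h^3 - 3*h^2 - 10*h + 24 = (h + 3)*(h^2 - 6*h + 8) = (h - 2)*(h + 3)*(h - 4)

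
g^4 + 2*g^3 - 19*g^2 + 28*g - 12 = (g - 2)*(g - 1)^2*(g + 6)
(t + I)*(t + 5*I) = t^2 + 6*I*t - 5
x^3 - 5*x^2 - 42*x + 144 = (x - 8)*(x - 3)*(x + 6)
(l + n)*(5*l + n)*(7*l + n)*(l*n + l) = 35*l^4*n + 35*l^4 + 47*l^3*n^2 + 47*l^3*n + 13*l^2*n^3 + 13*l^2*n^2 + l*n^4 + l*n^3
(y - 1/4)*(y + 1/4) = y^2 - 1/16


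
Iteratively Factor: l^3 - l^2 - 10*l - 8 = (l + 2)*(l^2 - 3*l - 4) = (l - 4)*(l + 2)*(l + 1)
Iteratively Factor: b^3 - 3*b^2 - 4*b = (b)*(b^2 - 3*b - 4) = b*(b - 4)*(b + 1)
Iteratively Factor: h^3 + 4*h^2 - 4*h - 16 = (h - 2)*(h^2 + 6*h + 8) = (h - 2)*(h + 2)*(h + 4)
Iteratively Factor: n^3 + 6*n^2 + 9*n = (n)*(n^2 + 6*n + 9) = n*(n + 3)*(n + 3)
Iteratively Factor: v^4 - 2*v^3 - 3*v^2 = (v)*(v^3 - 2*v^2 - 3*v) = v*(v + 1)*(v^2 - 3*v) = v*(v - 3)*(v + 1)*(v)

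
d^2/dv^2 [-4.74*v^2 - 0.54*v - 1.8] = -9.48000000000000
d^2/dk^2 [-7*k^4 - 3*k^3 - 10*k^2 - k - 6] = -84*k^2 - 18*k - 20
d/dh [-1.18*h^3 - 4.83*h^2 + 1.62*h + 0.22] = -3.54*h^2 - 9.66*h + 1.62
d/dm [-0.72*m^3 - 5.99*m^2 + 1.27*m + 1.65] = -2.16*m^2 - 11.98*m + 1.27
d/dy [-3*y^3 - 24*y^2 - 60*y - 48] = -9*y^2 - 48*y - 60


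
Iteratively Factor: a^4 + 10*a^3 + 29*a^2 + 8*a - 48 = (a + 3)*(a^3 + 7*a^2 + 8*a - 16) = (a + 3)*(a + 4)*(a^2 + 3*a - 4) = (a - 1)*(a + 3)*(a + 4)*(a + 4)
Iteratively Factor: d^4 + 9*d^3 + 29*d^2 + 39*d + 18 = (d + 3)*(d^3 + 6*d^2 + 11*d + 6) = (d + 2)*(d + 3)*(d^2 + 4*d + 3) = (d + 2)*(d + 3)^2*(d + 1)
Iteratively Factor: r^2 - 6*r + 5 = (r - 1)*(r - 5)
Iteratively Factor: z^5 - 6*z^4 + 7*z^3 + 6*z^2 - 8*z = (z - 2)*(z^4 - 4*z^3 - z^2 + 4*z) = (z - 4)*(z - 2)*(z^3 - z) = (z - 4)*(z - 2)*(z - 1)*(z^2 + z) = z*(z - 4)*(z - 2)*(z - 1)*(z + 1)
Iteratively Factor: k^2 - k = (k)*(k - 1)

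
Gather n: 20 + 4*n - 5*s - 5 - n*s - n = n*(3 - s) - 5*s + 15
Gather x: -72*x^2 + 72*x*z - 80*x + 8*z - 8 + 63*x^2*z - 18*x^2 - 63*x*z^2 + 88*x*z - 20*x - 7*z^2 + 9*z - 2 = x^2*(63*z - 90) + x*(-63*z^2 + 160*z - 100) - 7*z^2 + 17*z - 10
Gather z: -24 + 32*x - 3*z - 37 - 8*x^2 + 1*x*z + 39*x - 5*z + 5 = -8*x^2 + 71*x + z*(x - 8) - 56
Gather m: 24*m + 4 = 24*m + 4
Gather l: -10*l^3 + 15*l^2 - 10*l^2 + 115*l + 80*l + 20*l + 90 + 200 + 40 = -10*l^3 + 5*l^2 + 215*l + 330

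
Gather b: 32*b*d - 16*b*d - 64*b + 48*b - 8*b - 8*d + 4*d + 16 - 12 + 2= b*(16*d - 24) - 4*d + 6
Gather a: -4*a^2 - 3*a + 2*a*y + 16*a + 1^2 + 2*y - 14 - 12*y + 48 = -4*a^2 + a*(2*y + 13) - 10*y + 35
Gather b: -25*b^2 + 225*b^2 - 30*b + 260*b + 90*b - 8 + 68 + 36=200*b^2 + 320*b + 96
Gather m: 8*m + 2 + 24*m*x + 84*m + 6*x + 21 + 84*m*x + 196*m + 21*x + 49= m*(108*x + 288) + 27*x + 72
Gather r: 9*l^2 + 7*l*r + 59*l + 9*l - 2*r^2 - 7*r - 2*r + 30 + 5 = 9*l^2 + 68*l - 2*r^2 + r*(7*l - 9) + 35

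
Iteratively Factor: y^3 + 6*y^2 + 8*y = (y)*(y^2 + 6*y + 8) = y*(y + 2)*(y + 4)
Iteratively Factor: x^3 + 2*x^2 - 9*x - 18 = (x + 3)*(x^2 - x - 6) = (x - 3)*(x + 3)*(x + 2)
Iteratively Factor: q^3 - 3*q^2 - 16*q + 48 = (q + 4)*(q^2 - 7*q + 12) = (q - 3)*(q + 4)*(q - 4)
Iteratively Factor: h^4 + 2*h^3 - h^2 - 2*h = (h + 1)*(h^3 + h^2 - 2*h) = h*(h + 1)*(h^2 + h - 2) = h*(h + 1)*(h + 2)*(h - 1)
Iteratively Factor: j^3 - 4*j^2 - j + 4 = (j + 1)*(j^2 - 5*j + 4) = (j - 4)*(j + 1)*(j - 1)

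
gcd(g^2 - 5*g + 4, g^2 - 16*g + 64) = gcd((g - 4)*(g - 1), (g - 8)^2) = 1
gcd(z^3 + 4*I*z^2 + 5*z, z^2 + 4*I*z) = z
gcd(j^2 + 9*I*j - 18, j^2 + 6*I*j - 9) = j + 3*I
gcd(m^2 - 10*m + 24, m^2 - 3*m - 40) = 1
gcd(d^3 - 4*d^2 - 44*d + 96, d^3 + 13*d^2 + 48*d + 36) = d + 6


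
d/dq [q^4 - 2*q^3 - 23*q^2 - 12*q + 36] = 4*q^3 - 6*q^2 - 46*q - 12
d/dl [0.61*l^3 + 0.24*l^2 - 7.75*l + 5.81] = 1.83*l^2 + 0.48*l - 7.75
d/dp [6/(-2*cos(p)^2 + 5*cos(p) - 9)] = 6*(5 - 4*cos(p))*sin(p)/(-5*cos(p) + cos(2*p) + 10)^2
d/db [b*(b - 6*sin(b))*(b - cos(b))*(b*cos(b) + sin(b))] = -b^4*sin(b) + b^3*sin(2*b) + 5*b^3*cos(b) - 6*b^3*cos(2*b) + 3*b^2*sin(b) - 15*b^2*sin(2*b) + 3*b^2*cos(b)/2 - 5*b^2*cos(2*b)/2 + 9*b^2*cos(3*b)/2 - 3*b^2/2 + 3*b*sin(b)/2 - b*sin(2*b) + 15*b*sin(3*b)/2 + 6*b*cos(2*b) - 6*b + 3*cos(b)/2 - 3*cos(3*b)/2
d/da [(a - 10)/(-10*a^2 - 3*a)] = 10*(a^2 - 20*a - 3)/(a^2*(100*a^2 + 60*a + 9))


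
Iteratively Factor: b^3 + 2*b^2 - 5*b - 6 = (b - 2)*(b^2 + 4*b + 3) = (b - 2)*(b + 3)*(b + 1)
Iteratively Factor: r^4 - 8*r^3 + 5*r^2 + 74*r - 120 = (r + 3)*(r^3 - 11*r^2 + 38*r - 40) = (r - 5)*(r + 3)*(r^2 - 6*r + 8) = (r - 5)*(r - 2)*(r + 3)*(r - 4)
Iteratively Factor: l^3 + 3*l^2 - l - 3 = (l + 1)*(l^2 + 2*l - 3) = (l + 1)*(l + 3)*(l - 1)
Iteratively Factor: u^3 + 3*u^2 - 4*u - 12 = (u + 3)*(u^2 - 4) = (u - 2)*(u + 3)*(u + 2)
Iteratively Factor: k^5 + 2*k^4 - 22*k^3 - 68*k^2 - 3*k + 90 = (k - 5)*(k^4 + 7*k^3 + 13*k^2 - 3*k - 18) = (k - 5)*(k + 2)*(k^3 + 5*k^2 + 3*k - 9) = (k - 5)*(k + 2)*(k + 3)*(k^2 + 2*k - 3) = (k - 5)*(k - 1)*(k + 2)*(k + 3)*(k + 3)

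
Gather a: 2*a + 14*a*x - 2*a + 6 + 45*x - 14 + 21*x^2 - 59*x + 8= 14*a*x + 21*x^2 - 14*x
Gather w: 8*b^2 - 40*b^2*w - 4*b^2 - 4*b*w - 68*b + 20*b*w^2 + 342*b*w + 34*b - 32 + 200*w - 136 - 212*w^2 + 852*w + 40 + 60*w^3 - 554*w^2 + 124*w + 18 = 4*b^2 - 34*b + 60*w^3 + w^2*(20*b - 766) + w*(-40*b^2 + 338*b + 1176) - 110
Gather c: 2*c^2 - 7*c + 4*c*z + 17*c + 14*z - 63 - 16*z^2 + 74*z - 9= 2*c^2 + c*(4*z + 10) - 16*z^2 + 88*z - 72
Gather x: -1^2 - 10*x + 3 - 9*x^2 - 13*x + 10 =-9*x^2 - 23*x + 12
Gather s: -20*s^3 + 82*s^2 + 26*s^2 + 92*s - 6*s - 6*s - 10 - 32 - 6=-20*s^3 + 108*s^2 + 80*s - 48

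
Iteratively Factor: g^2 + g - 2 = (g - 1)*(g + 2)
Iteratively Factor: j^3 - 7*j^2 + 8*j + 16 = (j + 1)*(j^2 - 8*j + 16) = (j - 4)*(j + 1)*(j - 4)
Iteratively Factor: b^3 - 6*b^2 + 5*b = (b)*(b^2 - 6*b + 5) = b*(b - 5)*(b - 1)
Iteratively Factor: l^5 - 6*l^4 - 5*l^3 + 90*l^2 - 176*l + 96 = (l - 2)*(l^4 - 4*l^3 - 13*l^2 + 64*l - 48) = (l - 2)*(l - 1)*(l^3 - 3*l^2 - 16*l + 48) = (l - 3)*(l - 2)*(l - 1)*(l^2 - 16) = (l - 4)*(l - 3)*(l - 2)*(l - 1)*(l + 4)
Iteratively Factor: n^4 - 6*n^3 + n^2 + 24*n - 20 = (n - 5)*(n^3 - n^2 - 4*n + 4) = (n - 5)*(n - 1)*(n^2 - 4) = (n - 5)*(n - 2)*(n - 1)*(n + 2)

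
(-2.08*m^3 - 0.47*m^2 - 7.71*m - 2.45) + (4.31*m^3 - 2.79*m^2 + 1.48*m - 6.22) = 2.23*m^3 - 3.26*m^2 - 6.23*m - 8.67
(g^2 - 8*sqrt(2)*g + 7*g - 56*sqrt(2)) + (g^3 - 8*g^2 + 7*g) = g^3 - 7*g^2 - 8*sqrt(2)*g + 14*g - 56*sqrt(2)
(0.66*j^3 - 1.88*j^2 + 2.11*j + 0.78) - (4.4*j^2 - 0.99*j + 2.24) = 0.66*j^3 - 6.28*j^2 + 3.1*j - 1.46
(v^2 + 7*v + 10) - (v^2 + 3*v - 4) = 4*v + 14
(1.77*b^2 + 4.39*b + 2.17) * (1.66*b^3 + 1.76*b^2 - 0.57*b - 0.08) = 2.9382*b^5 + 10.4026*b^4 + 10.3197*b^3 + 1.1753*b^2 - 1.5881*b - 0.1736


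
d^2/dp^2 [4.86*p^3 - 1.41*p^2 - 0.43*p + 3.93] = 29.16*p - 2.82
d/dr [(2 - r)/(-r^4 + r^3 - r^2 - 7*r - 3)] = (r^4 - r^3 + r^2 + 7*r - (r - 2)*(4*r^3 - 3*r^2 + 2*r + 7) + 3)/(r^4 - r^3 + r^2 + 7*r + 3)^2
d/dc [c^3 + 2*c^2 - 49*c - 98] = 3*c^2 + 4*c - 49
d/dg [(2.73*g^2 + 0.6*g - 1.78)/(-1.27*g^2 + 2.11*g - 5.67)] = (6.5223*g^2 - 35.4794*g + 0.3538)/(1.6129*g^4 - 5.3594*g^3 + 18.8539*g^2 - 23.9274*g + 32.1489)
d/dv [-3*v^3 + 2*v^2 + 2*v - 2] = -9*v^2 + 4*v + 2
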